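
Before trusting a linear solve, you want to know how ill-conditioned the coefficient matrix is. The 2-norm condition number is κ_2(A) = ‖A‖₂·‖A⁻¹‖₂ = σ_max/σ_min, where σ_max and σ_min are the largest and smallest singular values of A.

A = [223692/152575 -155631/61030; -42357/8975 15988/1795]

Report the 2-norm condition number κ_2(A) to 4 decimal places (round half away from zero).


M = AᵀA = [909659961/37246609 -1704948630/37246609; -1704948630/37246609 12788530825/148986436]. tr(M)=56841421/515524, det(M)=540225/515524
solving λ² − 56841421/515524·λ + 540225/515524 = 0 gives λ = 441/4, 1225/128881
κ = σ_max/σ_min = (21/2)/(35/359) = 107.7000

107.7000


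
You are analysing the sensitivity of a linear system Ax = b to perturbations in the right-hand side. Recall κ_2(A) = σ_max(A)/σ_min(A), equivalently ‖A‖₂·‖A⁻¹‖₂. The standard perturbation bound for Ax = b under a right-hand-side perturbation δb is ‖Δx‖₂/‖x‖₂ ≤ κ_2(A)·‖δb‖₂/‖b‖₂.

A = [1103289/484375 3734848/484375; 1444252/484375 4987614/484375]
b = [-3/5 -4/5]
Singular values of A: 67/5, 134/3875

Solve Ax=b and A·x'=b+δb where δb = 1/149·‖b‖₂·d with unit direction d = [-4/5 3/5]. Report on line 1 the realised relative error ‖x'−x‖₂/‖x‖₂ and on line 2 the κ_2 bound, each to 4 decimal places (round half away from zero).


from the listed singular values, σ₁ = 67/5, σ_n = 134/3875
κ = σ_max/σ_min = (67/5)/(134/3875) = 387.5000
bound on ‖Δx‖/‖x‖: κ·ε = 387.5000·1/149 = 2.6007
solve Ax = b  →  x = [-0.0209 -0.0716]
‖b‖ = 1.0000, ‖x‖ = 0.0746
δb = ε·‖b‖·d = [-0.0054 0.0040]; solving A·Δx = δb gives ‖Δx‖ = 0.1941
realised ‖Δx‖/‖x‖ = 2.6007
tightness: 2.6007 against a bound of 2.6007; the bound is attained (ratio 1)

2.6007
2.6007


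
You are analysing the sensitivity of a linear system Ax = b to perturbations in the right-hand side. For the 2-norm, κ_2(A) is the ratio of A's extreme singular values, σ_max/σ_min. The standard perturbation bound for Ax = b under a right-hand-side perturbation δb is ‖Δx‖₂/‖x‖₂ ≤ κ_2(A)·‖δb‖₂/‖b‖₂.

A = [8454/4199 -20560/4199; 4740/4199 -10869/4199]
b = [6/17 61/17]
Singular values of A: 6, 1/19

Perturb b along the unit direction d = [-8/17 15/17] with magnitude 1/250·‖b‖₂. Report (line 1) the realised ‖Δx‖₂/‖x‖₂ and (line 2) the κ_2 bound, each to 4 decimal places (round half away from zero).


largest singular value 6, smallest 1/19
κ = σ_max/σ_min = 6/(1/19) = 114.0000
perturbation bound = 114.0000·1/250 = 0.4560
solve Ax = b  →  x = [52.7436 21.6154]
2-norm of b is 3.6056; of x, 57.0010
Δx = A⁻¹·δb where δb = 1/250·3.6056·d; ‖Δx‖ = 0.2740
dividing the unrounded norms, ‖Δx‖/‖x‖ = 0.0048
realised/bound (from unrounded values) ≈ 0.0105

0.0048
0.4560


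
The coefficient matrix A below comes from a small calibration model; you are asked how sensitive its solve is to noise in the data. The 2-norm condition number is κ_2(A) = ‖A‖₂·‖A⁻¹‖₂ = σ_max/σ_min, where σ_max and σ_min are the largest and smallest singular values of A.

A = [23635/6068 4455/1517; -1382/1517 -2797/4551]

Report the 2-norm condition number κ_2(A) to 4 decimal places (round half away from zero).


88.8000

M = AᵀA = [350489/21904 197111/16428; 197111/16428 110914/12321]. tr(M)=4929025/197136, det(M)=15625/197136
λ_max, λ_min = (4929025/197136 ± √24282966450625/38862602496)/2 = 25, 625/197136
so κ_2 = √(25 / (625/197136)) = 88.8000


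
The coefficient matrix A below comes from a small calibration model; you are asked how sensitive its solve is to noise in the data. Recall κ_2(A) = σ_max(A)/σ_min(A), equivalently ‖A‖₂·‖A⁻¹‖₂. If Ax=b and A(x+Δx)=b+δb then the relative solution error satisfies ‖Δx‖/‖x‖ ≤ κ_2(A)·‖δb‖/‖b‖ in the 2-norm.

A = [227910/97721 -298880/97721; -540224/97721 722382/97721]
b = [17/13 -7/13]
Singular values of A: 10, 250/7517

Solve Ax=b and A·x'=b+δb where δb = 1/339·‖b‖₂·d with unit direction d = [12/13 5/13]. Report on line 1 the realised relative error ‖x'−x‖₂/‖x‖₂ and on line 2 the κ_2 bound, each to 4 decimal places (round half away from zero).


0.0042
0.8870

largest singular value 10, smallest 250/7517
κ_2(A) = 10 / (250/7517) = 300.6800
bound on ‖Δx‖/‖x‖: κ·ε = 300.6800·1/339 = 0.8870
solve Ax = b  →  x = [24.1144 17.9608]
‖b‖ = 1.4142, ‖x‖ = 30.0682
Δx = A⁻¹·δb where δb = 1/339·1.4142·d; ‖Δx‖ = 0.1254
realised ‖Δx‖/‖x‖ = 0.0042
so the bound overstates the realised error by a factor of ≈ 212.6140 (computed from the unrounded values)


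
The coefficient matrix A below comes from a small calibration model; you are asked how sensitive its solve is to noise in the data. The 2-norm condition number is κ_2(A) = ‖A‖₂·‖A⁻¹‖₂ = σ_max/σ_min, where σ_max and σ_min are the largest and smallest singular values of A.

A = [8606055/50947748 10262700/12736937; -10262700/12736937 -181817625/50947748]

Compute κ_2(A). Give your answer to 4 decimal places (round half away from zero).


303.0800

AᵀA = [1046539181025/1544124346384 290639664000/96507771649; 290639664000/96507771649 20667945830625/1544124346384]; tr = 6458799825/459287432, det = 31640625/14697197824
solving λ² − 6458799825/459287432·λ + 31640625/14697197824 = 0 gives λ = 225/16, 140625/918574864
κ_2(A) = √(λ_max/λ_min) = √((225/16) / (140625/918574864)) = 303.0800


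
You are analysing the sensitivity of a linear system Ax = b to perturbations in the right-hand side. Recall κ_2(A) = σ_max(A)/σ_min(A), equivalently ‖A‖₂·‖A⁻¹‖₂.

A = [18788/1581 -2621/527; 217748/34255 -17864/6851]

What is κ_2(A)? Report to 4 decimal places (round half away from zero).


339.4500

form AᵀA = [6637045024/36542025 -184360484/2436135; -184360484/2436135 5121425/162409] with trace 46090921/216225 and determinant 85264/216225
solving λ² − 46090921/216225·λ + 85264/216225 = 0 gives λ = 5329/25, 16/8649
so κ_2 = √((5329/25) / (16/8649)) = 339.4500


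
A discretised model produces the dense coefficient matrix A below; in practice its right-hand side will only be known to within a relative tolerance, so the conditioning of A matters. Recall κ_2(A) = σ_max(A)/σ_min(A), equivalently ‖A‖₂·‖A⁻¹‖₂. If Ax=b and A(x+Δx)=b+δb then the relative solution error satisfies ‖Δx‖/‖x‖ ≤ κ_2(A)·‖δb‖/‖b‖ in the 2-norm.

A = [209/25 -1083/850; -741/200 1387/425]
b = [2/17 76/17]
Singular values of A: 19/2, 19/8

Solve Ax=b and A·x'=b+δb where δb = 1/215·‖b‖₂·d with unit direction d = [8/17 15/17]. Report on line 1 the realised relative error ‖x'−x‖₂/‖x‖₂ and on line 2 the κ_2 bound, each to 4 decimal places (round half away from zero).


σ_max = 19/2, σ_min = 19/8
κ = σ_max/σ_min = (19/2)/(19/8) = 4.0000
worst-case relative error ≤ 4.0000 × 1/215 = 0.0186
solve Ax = b  →  x = [0.2695 1.6758]
2-norm of b is 4.4721; of x, 1.6973
with δb = [0.0098 0.0184], A·Δx = δb → ‖Δx‖ = 0.0088
relative error = 0.0052
realised/bound (from unrounded values) ≈ 0.2774

0.0052
0.0186


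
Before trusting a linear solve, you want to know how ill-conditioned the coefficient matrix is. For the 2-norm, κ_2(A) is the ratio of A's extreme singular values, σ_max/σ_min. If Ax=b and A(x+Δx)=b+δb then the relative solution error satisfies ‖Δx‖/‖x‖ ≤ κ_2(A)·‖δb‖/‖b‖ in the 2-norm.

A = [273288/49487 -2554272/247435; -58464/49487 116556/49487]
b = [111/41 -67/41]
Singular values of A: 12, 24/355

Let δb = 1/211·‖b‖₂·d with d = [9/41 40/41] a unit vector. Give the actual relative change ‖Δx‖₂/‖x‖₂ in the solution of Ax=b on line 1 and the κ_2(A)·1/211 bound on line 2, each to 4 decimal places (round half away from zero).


largest singular value 12, smallest 24/355
condition number: 12 ÷ (24/355) = 177.5000
bound on ‖Δx‖/‖x‖: κ·ε = 177.5000·1/211 = 0.8412
solve Ax = b  →  x = [-12.9338 -7.1814]
‖b‖₂ = 3.1623 and ‖x‖₂ = 14.7938
δb = ε·‖b‖·d = [0.0033 0.0146]; solving A·Δx = δb gives ‖Δx‖ = 0.2217
dividing the unrounded norms, ‖Δx‖/‖x‖ = 0.0150
realised/bound (from unrounded values) ≈ 0.0178

0.0150
0.8412


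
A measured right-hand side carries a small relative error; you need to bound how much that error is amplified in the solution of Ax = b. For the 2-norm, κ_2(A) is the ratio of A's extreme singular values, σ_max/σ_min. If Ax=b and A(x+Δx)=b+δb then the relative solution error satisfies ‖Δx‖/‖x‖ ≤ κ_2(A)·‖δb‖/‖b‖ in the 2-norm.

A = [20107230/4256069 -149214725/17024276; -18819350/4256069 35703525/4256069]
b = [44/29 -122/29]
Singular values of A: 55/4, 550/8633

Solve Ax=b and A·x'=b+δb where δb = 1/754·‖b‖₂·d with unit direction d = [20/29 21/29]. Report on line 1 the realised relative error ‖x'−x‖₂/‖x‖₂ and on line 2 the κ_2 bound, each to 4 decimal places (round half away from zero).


0.0030
0.2862

σ_max = 55/4, σ_min = 550/8633
κ = σ_max/σ_min = (55/4)/(550/8633) = 215.8250
perturbation bound = 215.8250·1/754 = 0.2862
solve Ax = b  →  x = [-27.5626 -15.0297]
‖b‖₂ = 4.4721 and ‖x‖₂ = 31.3941
Δx = A⁻¹·δb where δb = 1/754·4.4721·d; ‖Δx‖ = 0.0931
realised ‖Δx‖/‖x‖ = 0.0030
tightness: 0.0030 against a bound of 0.2862 (unrounded ratio ≈ 0.0104)


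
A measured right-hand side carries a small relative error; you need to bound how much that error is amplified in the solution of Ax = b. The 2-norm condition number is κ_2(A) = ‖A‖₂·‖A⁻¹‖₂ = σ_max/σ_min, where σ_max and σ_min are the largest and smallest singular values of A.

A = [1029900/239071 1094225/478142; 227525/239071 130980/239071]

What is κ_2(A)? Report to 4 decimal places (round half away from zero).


form AᵀA = [661785625/34000561 352928250/34000561; 352928250/34000561 753094225/136002244] with trace 11765525/470596 and determinant 15625/470596
eigenvalues of AᵀA: λ = (tr ± √(tr²−4·det))/2 = 25, 625/470596
so κ_2 = √(25 / (625/470596)) = 137.2000

137.2000


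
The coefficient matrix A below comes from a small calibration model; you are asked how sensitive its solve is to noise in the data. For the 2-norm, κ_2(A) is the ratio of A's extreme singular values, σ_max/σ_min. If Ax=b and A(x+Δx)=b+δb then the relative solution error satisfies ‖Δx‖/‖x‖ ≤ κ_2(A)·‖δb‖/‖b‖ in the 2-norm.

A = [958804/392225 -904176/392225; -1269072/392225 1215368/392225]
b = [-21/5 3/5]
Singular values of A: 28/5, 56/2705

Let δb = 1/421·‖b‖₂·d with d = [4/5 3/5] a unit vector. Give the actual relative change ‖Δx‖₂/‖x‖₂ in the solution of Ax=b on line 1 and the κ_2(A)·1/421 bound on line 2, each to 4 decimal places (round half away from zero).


σ_max = 28/5, σ_min = 56/2705
κ = σ_max/σ_min = (28/5)/(56/2705) = 270.5000
κ_2(A)·‖δb‖/‖b‖ = 0.6425
solve Ax = b  →  x = [-100.3264 -104.5659]
‖b‖ = 4.2426, ‖x‖ = 144.9117
re-solving with b+δb shifts x by Δx of norm 0.4868
realised ‖Δx‖/‖x‖ = 0.0034
realised/bound (from unrounded values) ≈ 0.0052

0.0034
0.6425


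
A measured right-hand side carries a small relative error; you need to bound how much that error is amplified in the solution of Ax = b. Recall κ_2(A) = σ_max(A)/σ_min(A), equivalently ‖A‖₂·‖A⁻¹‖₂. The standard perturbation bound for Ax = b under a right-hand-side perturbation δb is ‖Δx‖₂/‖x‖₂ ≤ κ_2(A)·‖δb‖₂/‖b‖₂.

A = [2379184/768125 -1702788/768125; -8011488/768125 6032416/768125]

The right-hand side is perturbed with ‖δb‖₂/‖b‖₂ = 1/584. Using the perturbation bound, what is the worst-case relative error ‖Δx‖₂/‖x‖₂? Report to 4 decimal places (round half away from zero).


form AᵀA = [111751130368/944025625 -83807798976/944025625; -83807798976/944025625 62863247632/944025625] with trace 1396915024/7552205 and determinant 1368408064/944025625
λ_max, λ_min = (1396915024/7552205 ± √48776022008344629504/1425895009050625)/2 = 4624/25, 295936/37761025
κ = σ_max/σ_min = (68/5)/(544/6145) = 153.6250
worst-case relative error ≤ 153.6250 × 1/584 = 0.2631

0.2631


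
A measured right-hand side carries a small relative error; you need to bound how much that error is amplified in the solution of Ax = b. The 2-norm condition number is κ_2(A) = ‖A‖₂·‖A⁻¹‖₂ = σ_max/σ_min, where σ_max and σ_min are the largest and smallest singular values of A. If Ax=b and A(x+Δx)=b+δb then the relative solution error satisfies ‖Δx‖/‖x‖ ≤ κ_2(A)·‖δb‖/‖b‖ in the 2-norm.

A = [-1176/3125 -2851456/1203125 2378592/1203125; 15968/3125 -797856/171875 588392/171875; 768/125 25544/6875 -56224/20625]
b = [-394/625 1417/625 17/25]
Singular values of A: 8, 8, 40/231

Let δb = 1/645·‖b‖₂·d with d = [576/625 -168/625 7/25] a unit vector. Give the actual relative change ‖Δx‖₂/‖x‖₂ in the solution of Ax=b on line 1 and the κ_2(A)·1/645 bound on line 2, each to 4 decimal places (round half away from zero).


0.0038
0.0716

σ_max = 8, σ_min = 40/231
condition number: 8 ÷ (40/231) = 46.2000
bound on ‖Δx‖/‖x‖: κ·ε = 46.2000·1/645 = 0.0716
solve Ax = b  →  x = [0.2500 -3.5650 -4.5450]
‖b‖ = 2.4495, ‖x‖ = 5.7818
Δx = A⁻¹·δb where δb = 1/645·2.4495·d; ‖Δx‖ = 0.0219
dividing the unrounded norms, ‖Δx‖/‖x‖ = 0.0038
so the bound overstates the realised error by a factor of ≈ 18.8831 (computed from the unrounded values)


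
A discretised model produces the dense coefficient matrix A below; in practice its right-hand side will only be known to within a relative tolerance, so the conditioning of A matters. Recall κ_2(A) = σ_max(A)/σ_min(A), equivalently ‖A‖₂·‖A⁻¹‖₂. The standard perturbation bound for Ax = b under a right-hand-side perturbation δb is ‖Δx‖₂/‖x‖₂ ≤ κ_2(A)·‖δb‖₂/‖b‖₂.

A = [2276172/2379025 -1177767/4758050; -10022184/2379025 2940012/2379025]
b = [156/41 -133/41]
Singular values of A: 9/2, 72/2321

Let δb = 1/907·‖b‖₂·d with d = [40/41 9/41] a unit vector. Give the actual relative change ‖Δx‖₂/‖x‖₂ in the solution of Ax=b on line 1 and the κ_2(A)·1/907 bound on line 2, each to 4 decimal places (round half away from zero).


0.0018
0.1599

largest singular value 9/2, smallest 72/2321
condition number: (9/2) ÷ (72/2321) = 145.0625
κ_2(A)·‖δb‖/‖b‖ = 0.1599
solve Ax = b  →  x = [27.9317 92.5911]
2-norm of b is 5.0000; of x, 96.7124
re-solving with b+δb shifts x by Δx of norm 0.1777
realised ‖Δx‖/‖x‖ = 0.0018
so the bound overstates the realised error by a factor of ≈ 87.0412 (computed from the unrounded values)


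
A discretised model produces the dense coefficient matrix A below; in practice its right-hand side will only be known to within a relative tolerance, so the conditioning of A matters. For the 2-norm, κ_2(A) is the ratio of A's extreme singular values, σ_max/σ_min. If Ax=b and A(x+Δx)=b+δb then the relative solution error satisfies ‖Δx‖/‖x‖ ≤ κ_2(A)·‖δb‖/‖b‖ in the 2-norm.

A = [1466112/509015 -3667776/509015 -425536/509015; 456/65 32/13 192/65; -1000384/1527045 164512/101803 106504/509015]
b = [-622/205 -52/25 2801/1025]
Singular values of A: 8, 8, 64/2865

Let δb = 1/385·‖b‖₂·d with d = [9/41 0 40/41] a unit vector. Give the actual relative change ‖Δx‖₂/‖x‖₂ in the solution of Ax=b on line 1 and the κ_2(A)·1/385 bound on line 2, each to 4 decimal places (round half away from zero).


0.0060
0.9302

from the listed singular values, σ₁ = 8, σ_n = 64/2865
κ_2(A) = 8 / (64/2865) = 358.1250
perturbation bound = 358.1250·1/385 = 0.9302
solve Ax = b  →  x = [-27.9404 -20.3303 82.5962]
‖b‖₂ = 4.5826 and ‖x‖₂ = 89.5327
with δb = [0.0026 0.0000 0.0116], A·Δx = δb → ‖Δx‖ = 0.5328
realised ‖Δx‖/‖x‖ = 0.0060
realised/bound (from unrounded values) ≈ 0.0064


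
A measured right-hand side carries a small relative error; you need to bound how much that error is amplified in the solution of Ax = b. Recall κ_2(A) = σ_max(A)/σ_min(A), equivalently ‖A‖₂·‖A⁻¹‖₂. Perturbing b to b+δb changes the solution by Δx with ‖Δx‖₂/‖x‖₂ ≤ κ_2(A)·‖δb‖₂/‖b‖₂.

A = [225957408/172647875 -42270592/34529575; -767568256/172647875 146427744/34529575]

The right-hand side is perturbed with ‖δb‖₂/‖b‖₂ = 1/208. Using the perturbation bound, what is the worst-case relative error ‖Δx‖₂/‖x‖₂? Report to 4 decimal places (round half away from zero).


1.8318

form AᵀA = [35322360157184/1644540068525 -6727980220416/328908013705; -6727980220416/328908013705 1281538601984/65781602741] with trace 2322787076096/56708278225 and determinant 26214400/2268331129
char-poly roots: 1024/25 and 640000/2268331129
σ_max=√(1024/25)=(32/5), σ_min=√(640000/2268331129)=(800/47627) → κ = 381.0160
bound on ‖Δx‖/‖x‖: κ·ε = 381.0160·1/208 = 1.8318


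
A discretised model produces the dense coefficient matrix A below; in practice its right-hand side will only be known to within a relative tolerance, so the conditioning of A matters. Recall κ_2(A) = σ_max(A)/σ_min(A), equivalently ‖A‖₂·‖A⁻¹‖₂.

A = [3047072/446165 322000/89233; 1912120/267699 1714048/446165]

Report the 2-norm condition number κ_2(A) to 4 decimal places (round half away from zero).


271.5000

form AᵀA = [208046257216/2130284025 1479414272/28403787; 1479414272/28403787 6575577344/236698225] with trace 924659008/7371225 and determinant 39337984/184280625
solving λ² − 924659008/7371225·λ + 39337984/184280625 = 0 gives λ = 3136/25, 12544/7371225
so κ_2 = √((3136/25) / (12544/7371225)) = 271.5000


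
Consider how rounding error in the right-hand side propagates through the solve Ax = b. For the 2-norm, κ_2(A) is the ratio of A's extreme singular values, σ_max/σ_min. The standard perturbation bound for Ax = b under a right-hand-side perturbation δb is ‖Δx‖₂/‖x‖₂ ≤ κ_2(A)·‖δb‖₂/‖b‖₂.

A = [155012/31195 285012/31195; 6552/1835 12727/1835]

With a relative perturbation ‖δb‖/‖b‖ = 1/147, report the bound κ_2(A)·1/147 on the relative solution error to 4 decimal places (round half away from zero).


AᵀA = [1457404624/38925121 2731168440/38925121; 2731168440/38925121 5121722281/38925121]; tr = 22765145/134689, det = 456976/134689
solving λ² − 22765145/134689·λ + 456976/134689 = 0 gives λ = 169, 2704/134689
κ_2(A) = √(λ_max/λ_min) = √(169 / (2704/134689)) = 91.7500
worst-case relative error ≤ 91.7500 × 1/147 = 0.6241

0.6241


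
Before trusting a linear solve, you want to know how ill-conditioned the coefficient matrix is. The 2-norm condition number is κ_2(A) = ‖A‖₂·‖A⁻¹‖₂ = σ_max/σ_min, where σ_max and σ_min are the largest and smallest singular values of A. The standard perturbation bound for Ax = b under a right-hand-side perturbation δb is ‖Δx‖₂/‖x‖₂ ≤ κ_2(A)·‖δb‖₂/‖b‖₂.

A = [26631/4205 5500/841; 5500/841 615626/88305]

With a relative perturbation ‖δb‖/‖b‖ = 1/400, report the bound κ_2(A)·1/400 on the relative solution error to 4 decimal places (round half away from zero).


form AᵀA = [1742521/21025 1536700/17661; 1536700/17661 847207636/9272025] with trace 1921117/11025 and determinant 58564/30625
char-poly roots: 4356/25 and 121/11025
so κ_2 = √((4356/25) / (121/11025)) = 126.0000
perturbation bound = 126.0000·1/400 = 0.3150

0.3150


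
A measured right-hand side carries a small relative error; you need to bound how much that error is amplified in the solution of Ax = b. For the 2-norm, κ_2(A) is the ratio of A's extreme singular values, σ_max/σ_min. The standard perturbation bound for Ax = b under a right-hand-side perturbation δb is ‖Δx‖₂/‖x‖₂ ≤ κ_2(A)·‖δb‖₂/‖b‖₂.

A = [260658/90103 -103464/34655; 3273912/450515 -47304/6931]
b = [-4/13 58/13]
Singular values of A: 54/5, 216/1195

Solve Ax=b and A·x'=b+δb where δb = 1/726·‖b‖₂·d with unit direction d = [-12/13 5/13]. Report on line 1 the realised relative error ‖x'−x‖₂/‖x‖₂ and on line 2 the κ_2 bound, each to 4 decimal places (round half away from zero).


from the listed singular values, σ₁ = 54/5, σ_n = 216/1195
condition number: (54/5) ÷ (216/1195) = 59.7500
perturbation bound = 59.7500·1/726 = 0.0823
solve Ax = b  →  x = [7.8991 7.7570]
‖b‖₂ = 4.4721 and ‖x‖₂ = 11.0710
with δb = [-0.0057 0.0024], A·Δx = δb → ‖Δx‖ = 0.0341
dividing the unrounded norms, ‖Δx‖/‖x‖ = 0.0031
so the bound overstates the realised error by a factor of ≈ 26.7360 (computed from the unrounded values)

0.0031
0.0823


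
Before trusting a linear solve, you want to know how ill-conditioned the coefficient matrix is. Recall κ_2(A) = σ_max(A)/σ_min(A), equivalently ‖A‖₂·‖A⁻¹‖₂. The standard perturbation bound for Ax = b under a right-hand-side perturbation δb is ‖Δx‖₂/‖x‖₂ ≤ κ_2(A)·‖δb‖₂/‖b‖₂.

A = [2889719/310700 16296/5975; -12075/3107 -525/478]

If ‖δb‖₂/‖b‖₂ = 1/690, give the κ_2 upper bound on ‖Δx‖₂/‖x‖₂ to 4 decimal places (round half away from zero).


AᵀA = [58038651769/571210000 2115964599/71401250; 2115964599/71401250 1234504089/142802500]; tr = 100762669/913936, det = 540225/3655744
solving λ² − 100762669/913936·λ + 540225/3655744 = 0 gives λ = 441/4, 1225/913936
σ_max=√(441/4)=(21/2), σ_min=√(1225/913936)=(35/956) → κ = 286.8000
bound on ‖Δx‖/‖x‖: κ·ε = 286.8000·1/690 = 0.4157

0.4157


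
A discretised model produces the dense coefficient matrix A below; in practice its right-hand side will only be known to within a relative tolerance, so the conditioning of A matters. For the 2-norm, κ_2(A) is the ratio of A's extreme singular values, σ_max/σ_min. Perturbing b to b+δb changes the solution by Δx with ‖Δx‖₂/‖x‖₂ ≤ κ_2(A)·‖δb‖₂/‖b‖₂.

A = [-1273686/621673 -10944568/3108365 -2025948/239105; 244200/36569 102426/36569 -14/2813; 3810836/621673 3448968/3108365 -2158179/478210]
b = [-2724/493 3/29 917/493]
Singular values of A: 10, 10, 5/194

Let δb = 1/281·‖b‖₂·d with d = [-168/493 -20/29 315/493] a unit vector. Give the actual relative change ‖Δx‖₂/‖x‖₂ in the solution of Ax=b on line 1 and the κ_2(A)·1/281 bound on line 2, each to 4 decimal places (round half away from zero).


0.0069
1.3808

largest singular value 10, smallest 5/194
κ = σ_max/σ_min = 10/(5/194) = 388.0000
bound on ‖Δx‖/‖x‖: κ·ε = 388.0000·1/281 = 1.3808
solve Ax = b  →  x = [43.2123 -102.9295 32.9760]
‖b‖ = 5.8310, ‖x‖ = 116.4011
re-solving with b+δb shifts x by Δx of norm 0.8051
relative error = 0.0069
so the bound overstates the realised error by a factor of ≈ 199.6262 (computed from the unrounded values)


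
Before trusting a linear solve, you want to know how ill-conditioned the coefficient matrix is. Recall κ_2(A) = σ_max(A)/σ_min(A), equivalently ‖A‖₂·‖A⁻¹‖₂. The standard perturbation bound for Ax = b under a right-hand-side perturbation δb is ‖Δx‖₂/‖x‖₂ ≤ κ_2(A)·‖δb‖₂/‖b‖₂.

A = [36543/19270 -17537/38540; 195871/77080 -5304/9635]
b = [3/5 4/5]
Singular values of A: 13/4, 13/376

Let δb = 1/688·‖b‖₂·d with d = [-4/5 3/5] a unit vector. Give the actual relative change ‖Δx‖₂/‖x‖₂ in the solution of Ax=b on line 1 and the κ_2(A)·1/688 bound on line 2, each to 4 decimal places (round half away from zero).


σ_max = 13/4, σ_min = 13/376
κ_2(A) = (13/4) / (13/376) = 94.0000
worst-case relative error ≤ 94.0000 × 1/688 = 0.1366
solve Ax = b  →  x = [0.3002 -0.0675]
2-norm of b is 1.0000; of x, 0.3077
with δb = [-0.0012 0.0009], A·Δx = δb → ‖Δx‖ = 0.0420
dividing the unrounded norms, ‖Δx‖/‖x‖ = 0.1366
tightness: 0.1366 against a bound of 0.1366; the bound is attained (ratio 1)

0.1366
0.1366


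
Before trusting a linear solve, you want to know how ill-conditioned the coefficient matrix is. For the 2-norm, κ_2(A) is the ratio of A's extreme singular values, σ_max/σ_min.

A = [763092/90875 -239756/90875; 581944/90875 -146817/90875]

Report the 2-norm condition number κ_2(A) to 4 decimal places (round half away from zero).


form AᵀA = [36838728784/330330625 -10735806312/330330625; -10735806312/330330625 3161526841/330330625] with trace 64000409/528529 and determinant 5856400/528529
λ_max, λ_min = (64000409/528529 ± √4083671243224881/279342903841)/2 = 121, 48400/528529
κ = σ_max/σ_min = 11/(220/727) = 36.3500

36.3500


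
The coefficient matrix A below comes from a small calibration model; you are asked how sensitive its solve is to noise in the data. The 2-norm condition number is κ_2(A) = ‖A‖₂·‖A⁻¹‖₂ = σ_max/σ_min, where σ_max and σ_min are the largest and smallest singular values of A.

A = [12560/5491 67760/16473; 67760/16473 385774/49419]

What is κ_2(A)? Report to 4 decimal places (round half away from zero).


106.8750

AᵀA = [20800000/938961 116953760/2816883; 116953760/2816883 657938884/8450649]; tr = 2924356/29241, det = 25600/29241
λ_max, λ_min = (2924356/29241 ± √8548863736336/855036081)/2 = 100, 256/29241
so κ_2 = √(100 / (256/29241)) = 106.8750


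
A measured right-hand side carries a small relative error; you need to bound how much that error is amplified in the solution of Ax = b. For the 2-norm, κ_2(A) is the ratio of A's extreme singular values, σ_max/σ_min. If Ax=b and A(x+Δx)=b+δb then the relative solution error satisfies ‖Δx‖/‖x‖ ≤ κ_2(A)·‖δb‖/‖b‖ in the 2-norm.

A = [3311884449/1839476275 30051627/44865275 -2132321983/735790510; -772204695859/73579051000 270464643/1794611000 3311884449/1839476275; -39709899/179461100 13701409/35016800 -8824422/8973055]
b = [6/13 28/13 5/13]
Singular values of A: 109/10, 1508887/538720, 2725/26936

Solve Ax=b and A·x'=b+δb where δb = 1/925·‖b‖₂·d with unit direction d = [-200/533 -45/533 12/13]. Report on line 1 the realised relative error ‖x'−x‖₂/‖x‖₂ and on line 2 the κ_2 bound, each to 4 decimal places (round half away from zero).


largest singular value 109/10, smallest 2725/26936
κ_2(A) = (109/10) / (2725/26936) = 107.7440
bound on ‖Δx‖/‖x‖: κ·ε = 107.7440·1/925 = 0.1165
solve Ax = b  →  x = [-0.2542 0.1000 -0.2941]
‖b‖ = 2.2361, ‖x‖ = 0.4014
re-solving with b+δb shifts x by Δx of norm 0.0239
relative error = 0.0595
so the bound overstates the realised error by a factor of ≈ 1.9568 (computed from the unrounded values)

0.0595
0.1165


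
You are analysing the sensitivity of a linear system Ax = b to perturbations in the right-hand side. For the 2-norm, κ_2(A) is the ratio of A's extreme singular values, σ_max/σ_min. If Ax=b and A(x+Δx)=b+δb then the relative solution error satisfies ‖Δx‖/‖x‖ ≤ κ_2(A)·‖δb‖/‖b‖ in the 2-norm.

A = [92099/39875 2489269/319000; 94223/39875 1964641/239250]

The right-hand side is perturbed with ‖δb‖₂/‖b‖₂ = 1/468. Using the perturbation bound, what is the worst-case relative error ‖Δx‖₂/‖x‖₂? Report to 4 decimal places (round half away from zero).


0.5641

AᵀA = [4128466/378125 339651613/9075000; 339651613/9075000 27948910709/217800000]; tr = 242615257/1742400, det = 12117361/43560000
char-poly roots: 3481/25 and 3481/1742400
κ = σ_max/σ_min = (59/5)/(59/1320) = 264.0000
κ_2(A)·‖δb‖/‖b‖ = 0.5641


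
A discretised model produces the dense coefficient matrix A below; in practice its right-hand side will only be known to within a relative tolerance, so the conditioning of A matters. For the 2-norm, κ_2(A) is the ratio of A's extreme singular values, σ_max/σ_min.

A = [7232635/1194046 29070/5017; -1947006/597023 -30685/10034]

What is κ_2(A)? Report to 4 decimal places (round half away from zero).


AᵀA = [233475219721/4933376644 7941075840/176192023; 7941075840/176192023 4321828825/100681156]; tr = 264711553/2933042, det = 3258025/23464336
λ_max, λ_min = (264711553/2933042 ± √17516857082397696/2150683843441)/2 = 361/4, 9025/5866084
κ_2(A) = √(λ_max/λ_min) = √((361/4) / (9025/5866084)) = 242.2000

242.2000


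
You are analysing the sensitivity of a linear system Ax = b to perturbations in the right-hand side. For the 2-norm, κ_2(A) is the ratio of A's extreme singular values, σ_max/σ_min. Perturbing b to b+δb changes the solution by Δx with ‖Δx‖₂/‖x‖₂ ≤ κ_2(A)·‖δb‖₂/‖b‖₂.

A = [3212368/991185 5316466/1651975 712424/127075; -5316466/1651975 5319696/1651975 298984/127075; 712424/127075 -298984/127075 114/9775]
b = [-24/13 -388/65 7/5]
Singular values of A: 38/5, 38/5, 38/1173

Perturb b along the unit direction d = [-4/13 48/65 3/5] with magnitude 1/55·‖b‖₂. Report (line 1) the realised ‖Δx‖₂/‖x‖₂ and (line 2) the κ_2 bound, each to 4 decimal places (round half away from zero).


σ_max = 38/5, σ_min = 38/1173
κ_2(A) = (38/5) / (38/1173) = 234.6000
κ_2(A)·‖δb‖/‖b‖ = 4.2655
solve Ax = b  →  x = [28.8583 67.8915 -55.9842]
‖b‖₂ = 6.4031 and ‖x‖₂ = 92.6083
Δx = A⁻¹·δb where δb = 1/55·6.4031·d; ‖Δx‖ = 3.5937
dividing the unrounded norms, ‖Δx‖/‖x‖ = 0.0388
realised/bound (from unrounded values) ≈ 0.0091

0.0388
4.2655


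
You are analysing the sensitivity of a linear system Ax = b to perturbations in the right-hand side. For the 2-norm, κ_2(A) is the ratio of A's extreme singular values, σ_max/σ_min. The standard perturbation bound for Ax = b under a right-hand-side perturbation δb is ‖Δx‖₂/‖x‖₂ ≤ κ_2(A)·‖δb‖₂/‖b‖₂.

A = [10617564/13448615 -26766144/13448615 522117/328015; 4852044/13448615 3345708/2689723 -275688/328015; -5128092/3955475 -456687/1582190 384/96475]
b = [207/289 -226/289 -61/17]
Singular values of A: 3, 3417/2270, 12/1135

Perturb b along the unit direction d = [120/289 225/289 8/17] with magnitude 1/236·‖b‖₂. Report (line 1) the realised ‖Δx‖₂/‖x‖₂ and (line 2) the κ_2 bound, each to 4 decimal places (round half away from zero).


from the listed singular values, σ₁ = 3, σ_n = 12/1135
condition number: 3 ÷ (12/1135) = 283.7500
bound on ‖Δx‖/‖x‖: κ·ε = 283.7500·1/236 = 1.2023
solve Ax = b  →  x = [26.9175 -110.5544 -151.1333]
‖b‖ = 3.7417, ‖x‖ = 189.1775
Δx = A⁻¹·δb where δb = 1/236·3.7417·d; ‖Δx‖ = 1.4996
relative error = 0.0079
realised/bound (from unrounded values) ≈ 0.0066

0.0079
1.2023


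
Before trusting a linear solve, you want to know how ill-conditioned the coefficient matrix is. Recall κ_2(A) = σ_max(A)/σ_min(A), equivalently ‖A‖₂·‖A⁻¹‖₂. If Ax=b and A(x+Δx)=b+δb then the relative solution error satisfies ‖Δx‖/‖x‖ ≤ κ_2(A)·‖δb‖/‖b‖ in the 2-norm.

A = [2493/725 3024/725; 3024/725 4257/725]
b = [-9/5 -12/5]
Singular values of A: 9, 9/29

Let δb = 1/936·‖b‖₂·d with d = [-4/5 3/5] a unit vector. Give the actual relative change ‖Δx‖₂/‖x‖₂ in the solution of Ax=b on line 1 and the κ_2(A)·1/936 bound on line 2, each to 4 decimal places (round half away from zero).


0.0310
0.0310

largest singular value 9, smallest 9/29
κ_2(A) = 9 / (9/29) = 29.0000
κ_2(A)·‖δb‖/‖b‖ = 0.0310
solve Ax = b  →  x = [-0.2000 -0.2667]
2-norm of b is 3.0000; of x, 0.3333
with δb = [-0.0026 0.0019], A·Δx = δb → ‖Δx‖ = 0.0103
dividing the unrounded norms, ‖Δx‖/‖x‖ = 0.0310
so the bound is sharp here: realised error equals the bound


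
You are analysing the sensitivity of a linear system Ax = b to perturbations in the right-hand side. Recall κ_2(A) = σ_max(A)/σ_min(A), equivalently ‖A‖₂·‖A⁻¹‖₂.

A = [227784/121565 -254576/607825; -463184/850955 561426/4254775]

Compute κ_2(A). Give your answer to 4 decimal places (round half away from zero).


207.5500

AᵀA = [110277256000/28964976481 -24811777440/28964976481; -24811777440/28964976481 5585339524/28964976481]; tr = 68924804/17230801, det = 6400/17230801
λ_max, λ_min = (68924804/17230801 ± √4750187497932816/296900503101601)/2 = 4, 1600/17230801
κ = σ_max/σ_min = 2/(40/4151) = 207.5500


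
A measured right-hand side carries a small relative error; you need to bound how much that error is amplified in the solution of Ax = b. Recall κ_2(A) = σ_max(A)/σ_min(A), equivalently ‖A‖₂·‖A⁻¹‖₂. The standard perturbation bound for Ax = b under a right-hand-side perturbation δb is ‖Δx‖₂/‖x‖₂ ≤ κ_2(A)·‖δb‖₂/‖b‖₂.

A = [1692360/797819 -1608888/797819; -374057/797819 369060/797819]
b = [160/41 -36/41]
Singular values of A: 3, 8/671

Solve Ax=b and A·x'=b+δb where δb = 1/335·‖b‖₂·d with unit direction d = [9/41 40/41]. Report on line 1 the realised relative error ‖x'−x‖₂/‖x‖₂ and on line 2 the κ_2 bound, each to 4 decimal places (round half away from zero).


from the listed singular values, σ₁ = 3, σ_n = 8/671
condition number: 3 ÷ (8/671) = 251.6250
worst-case relative error ≤ 251.6250 × 1/335 = 0.7511
solve Ax = b  →  x = [0.9655 -0.9195]
2-norm of b is 4.0000; of x, 1.3333
Δx = A⁻¹·δb where δb = 1/335·4.0000·d; ‖Δx‖ = 1.0015
realised ‖Δx‖/‖x‖ = 0.7511
so the bound is sharp here: realised error equals the bound

0.7511
0.7511


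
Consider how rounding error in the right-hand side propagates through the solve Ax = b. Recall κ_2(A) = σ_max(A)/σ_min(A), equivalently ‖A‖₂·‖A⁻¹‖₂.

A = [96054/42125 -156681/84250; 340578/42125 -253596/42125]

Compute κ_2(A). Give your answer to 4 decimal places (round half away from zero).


84.2500

M = AᵀA = [200351592/2839225 -150230619/2839225; -150230619/2839225 450868257/11356900]. tr(M)=50090985/454276, det(M)=194481/113569
λ_max, λ_min = (50090985/454276 ± √2507693209458129/206366684176)/2 = 441/4, 1764/113569
κ_2(A) = √(λ_max/λ_min) = √((441/4) / (1764/113569)) = 84.2500


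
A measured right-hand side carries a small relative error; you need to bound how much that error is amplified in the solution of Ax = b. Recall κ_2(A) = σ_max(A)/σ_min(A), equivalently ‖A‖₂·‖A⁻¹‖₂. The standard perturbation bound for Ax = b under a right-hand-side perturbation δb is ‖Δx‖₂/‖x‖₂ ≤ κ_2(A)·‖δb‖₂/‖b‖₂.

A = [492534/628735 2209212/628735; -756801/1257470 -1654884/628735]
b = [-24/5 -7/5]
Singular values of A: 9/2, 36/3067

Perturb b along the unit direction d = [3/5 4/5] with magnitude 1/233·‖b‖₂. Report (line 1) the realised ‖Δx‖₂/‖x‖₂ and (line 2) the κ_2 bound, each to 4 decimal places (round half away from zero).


0.0054
1.6454

from the listed singular values, σ₁ = 9/2, σ_n = 36/3067
condition number: (9/2) ÷ (36/3067) = 383.3750
κ_2(A)·‖δb‖/‖b‖ = 1.6454
solve Ax = b  →  x = [332.3198 -75.4553]
2-norm of b is 5.0000; of x, 340.7784
δb = ε·‖b‖·d = [0.0129 0.0172]; solving A·Δx = δb gives ‖Δx‖ = 1.8282
relative error = 0.0054
so the bound overstates the realised error by a factor of ≈ 306.7006 (computed from the unrounded values)


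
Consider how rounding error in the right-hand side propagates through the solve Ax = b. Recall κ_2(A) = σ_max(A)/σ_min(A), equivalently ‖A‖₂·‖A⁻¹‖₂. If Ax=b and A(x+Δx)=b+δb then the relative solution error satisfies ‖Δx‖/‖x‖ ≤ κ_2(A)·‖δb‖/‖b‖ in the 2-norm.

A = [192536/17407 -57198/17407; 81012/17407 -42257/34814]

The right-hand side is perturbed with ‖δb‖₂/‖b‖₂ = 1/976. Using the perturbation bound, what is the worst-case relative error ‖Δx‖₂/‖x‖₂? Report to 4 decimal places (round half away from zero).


0.0857

AᵀA = [258183760/1792921 -75291930/1792921; -75291930/1792921 88000585/7171684]; tr = 1120735625/7171684, det = 6250000/1792921
char-poly roots: 625/4 and 40000/1792921
κ = σ_max/σ_min = (25/2)/(200/1339) = 83.6875
worst-case relative error ≤ 83.6875 × 1/976 = 0.0857


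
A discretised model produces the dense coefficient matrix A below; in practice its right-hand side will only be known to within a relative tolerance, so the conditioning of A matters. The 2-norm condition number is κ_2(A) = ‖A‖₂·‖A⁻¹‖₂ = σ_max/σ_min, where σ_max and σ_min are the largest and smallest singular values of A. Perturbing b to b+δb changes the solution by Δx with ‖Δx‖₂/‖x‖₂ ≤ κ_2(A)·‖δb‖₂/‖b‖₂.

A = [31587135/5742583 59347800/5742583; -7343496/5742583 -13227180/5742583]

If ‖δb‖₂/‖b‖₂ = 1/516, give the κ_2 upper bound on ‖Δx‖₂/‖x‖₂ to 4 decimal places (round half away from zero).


form AᵀA = [625624051761/19617643969 1172968895880/19617643969; 1172968895880/19617643969 2199357320400/19617643969] with trace 9775022049/67881121 and determinant 20250000/67881121
eigenvalues of AᵀA: λ = (tr ± √(tr²−4·det))/2 = 144, 140625/67881121
so κ_2 = √(144 / (140625/67881121)) = 263.6480
bound on ‖Δx‖/‖x‖: κ·ε = 263.6480·1/516 = 0.5109

0.5109


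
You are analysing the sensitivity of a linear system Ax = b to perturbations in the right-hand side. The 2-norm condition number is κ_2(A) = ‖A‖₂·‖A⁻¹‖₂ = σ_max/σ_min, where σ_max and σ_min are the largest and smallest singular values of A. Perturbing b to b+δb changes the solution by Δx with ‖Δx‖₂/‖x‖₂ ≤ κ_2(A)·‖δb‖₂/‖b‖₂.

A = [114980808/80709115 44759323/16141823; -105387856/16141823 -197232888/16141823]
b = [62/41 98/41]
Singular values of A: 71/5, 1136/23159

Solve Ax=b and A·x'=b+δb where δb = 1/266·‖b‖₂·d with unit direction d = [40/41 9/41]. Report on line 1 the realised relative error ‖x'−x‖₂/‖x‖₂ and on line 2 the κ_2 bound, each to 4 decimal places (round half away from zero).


largest singular value 71/5, smallest 1136/23159
condition number: (71/5) ÷ (1136/23159) = 289.4875
perturbation bound = 289.4875·1/266 = 1.0883
solve Ax = b  →  x = [-36.0424 19.0630]
2-norm of b is 2.8284; of x, 40.7731
δb = ε·‖b‖·d = [0.0104 0.0023]; solving A·Δx = δb gives ‖Δx‖ = 0.2168
dividing the unrounded norms, ‖Δx‖/‖x‖ = 0.0053
tightness: 0.0053 against a bound of 1.0883 (unrounded ratio ≈ 0.0049)

0.0053
1.0883


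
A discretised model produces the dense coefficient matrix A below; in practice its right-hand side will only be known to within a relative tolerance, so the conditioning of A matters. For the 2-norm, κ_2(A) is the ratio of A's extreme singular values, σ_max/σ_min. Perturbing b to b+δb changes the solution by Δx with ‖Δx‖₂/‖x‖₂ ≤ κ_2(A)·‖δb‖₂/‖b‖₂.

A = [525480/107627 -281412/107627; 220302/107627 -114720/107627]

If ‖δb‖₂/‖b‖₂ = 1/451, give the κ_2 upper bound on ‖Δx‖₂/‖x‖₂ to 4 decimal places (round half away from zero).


M = AᵀA = [1921078116/68541841 -1024552800/68541841; -1024552800/68541841 546469776/68541841]. tr(M)=8538228/237169, det(M)=5184/237169
λ_max, λ_min = (8538228/237169 ± √72896419443600/56249134561)/2 = 36, 144/237169
so κ_2 = √(36 / (144/237169)) = 243.5000
bound on ‖Δx‖/‖x‖: κ·ε = 243.5000·1/451 = 0.5399

0.5399


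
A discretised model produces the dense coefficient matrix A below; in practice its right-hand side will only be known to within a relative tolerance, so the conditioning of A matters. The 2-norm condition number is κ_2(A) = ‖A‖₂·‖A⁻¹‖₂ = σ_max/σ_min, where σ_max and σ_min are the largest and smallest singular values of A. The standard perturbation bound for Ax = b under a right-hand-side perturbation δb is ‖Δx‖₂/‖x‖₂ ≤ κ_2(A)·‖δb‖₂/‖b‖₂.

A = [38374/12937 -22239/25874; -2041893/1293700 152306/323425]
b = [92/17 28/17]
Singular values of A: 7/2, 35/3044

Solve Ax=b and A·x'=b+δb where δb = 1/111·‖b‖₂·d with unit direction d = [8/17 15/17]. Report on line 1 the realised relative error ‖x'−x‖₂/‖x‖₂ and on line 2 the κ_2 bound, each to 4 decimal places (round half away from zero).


0.0127
2.7423

largest singular value 7/2, smallest 35/3044
κ = σ_max/σ_min = (7/2)/(35/3044) = 304.4000
perturbation bound = 304.4000·1/111 = 2.7423
solve Ax = b  →  x = [98.5051 333.6503]
‖b‖₂ = 5.6569 and ‖x‖₂ = 347.8876
δb = ε·‖b‖·d = [0.0240 0.0450]; solving A·Δx = δb gives ‖Δx‖ = 4.4323
realised ‖Δx‖/‖x‖ = 0.0127
so the bound overstates the realised error by a factor of ≈ 215.2445 (computed from the unrounded values)
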